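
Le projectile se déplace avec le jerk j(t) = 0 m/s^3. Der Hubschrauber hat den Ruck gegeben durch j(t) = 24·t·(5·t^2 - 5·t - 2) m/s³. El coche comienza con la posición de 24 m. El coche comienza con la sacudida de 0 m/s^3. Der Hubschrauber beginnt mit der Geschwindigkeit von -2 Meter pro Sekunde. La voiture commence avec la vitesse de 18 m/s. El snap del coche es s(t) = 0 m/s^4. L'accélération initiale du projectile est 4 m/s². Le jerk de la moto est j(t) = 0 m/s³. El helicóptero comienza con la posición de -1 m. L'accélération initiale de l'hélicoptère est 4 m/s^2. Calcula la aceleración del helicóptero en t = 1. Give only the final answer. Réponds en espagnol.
En t = 1, a = -30.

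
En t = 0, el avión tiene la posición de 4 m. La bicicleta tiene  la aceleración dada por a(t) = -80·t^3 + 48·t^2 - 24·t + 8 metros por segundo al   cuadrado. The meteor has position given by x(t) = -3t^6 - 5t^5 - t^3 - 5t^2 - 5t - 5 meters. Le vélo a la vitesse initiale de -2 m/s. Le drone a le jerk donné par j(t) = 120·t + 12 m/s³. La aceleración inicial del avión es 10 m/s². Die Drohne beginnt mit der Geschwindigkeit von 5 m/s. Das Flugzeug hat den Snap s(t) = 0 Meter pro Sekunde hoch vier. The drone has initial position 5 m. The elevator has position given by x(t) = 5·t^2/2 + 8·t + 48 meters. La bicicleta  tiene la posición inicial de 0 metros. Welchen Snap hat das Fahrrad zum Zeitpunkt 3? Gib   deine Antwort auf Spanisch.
Para resolver esto, necesitamos tomar 2 derivadas de nuestra ecuación de la aceleración a(t) = -80·t^3 + 48·t^2 - 24·t + 8. Tomando d/dt de a(t), encontramos j(t) = -240·t^2 + 96·t - 24. Tomando d/dt de j(t), encontramos s(t) = 96 - 480·t. Usando s(t) = 96 - 480·t y sustituyendo t = 3, encontramos s = -1344.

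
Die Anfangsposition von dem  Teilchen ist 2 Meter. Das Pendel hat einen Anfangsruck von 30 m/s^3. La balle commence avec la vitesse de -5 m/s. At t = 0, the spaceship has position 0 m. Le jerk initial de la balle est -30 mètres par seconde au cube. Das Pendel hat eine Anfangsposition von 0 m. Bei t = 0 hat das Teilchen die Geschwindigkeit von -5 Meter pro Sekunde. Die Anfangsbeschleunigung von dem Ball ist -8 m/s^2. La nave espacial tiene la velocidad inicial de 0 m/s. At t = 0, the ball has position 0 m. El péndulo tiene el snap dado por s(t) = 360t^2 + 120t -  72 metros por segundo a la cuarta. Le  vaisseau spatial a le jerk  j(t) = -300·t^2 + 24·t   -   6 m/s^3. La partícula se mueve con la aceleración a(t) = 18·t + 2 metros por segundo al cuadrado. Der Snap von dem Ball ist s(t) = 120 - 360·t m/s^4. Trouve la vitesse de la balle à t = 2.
En partant du snap s(t) = 120 - 360·t, nous prenons 3 primitives. La primitive du snap, avec j(0) = -30, donne le jerk: j(t) = -180·t^2 + 120·t - 30. En intégrant le jerk et en utilisant la condition initiale a(0) = -8, nous obtenons a(t) = -60·t^3 + 60·t^2 - 30·t - 8. En prenant ∫a(t)dt et en appliquant v(0) = -5, nous trouvons v(t) = -15·t^4 + 20·t^3 - 15·t^2 - 8·t - 5. En utilisant v(t) = -15·t^4 + 20·t^3 - 15·t^2 - 8·t - 5 et en substituant t = 2, nous trouvons v = -161.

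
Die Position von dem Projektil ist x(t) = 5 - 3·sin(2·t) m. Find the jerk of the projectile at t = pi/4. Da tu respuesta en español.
Partiendo de la posición x(t) = 5 - 3·sin(2·t), tomamos 3 derivadas. La derivada de la posición da la velocidad: v(t) = -6·cos(2·t). Derivando la velocidad, obtenemos la aceleración: a(t) = 12·sin(2·t). La derivada de la aceleración da la sacudida: j(t) = 24·cos(2·t). De la ecuación de la sacudida j(t) = 24·cos(2·t), sustituimos t = pi/4 para obtener j = 0.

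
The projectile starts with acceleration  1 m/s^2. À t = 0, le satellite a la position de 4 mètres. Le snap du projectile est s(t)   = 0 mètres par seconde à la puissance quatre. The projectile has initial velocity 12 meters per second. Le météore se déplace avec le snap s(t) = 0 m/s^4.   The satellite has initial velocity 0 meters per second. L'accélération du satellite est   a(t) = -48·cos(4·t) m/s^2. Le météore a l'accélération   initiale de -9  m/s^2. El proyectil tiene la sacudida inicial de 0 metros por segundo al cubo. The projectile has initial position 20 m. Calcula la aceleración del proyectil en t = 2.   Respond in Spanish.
Partiendo del snap s(t) = 0, tomamos 2 integrales. La antiderivada del snap es la sacudida. Usando j(0) = 0, obtenemos j(t) = 0. La integral de la sacudida, con a(0) = 1, da la aceleración: a(t) = 1. De la ecuación de la aceleración a(t) = 1, sustituimos t = 2 para obtener a = 1.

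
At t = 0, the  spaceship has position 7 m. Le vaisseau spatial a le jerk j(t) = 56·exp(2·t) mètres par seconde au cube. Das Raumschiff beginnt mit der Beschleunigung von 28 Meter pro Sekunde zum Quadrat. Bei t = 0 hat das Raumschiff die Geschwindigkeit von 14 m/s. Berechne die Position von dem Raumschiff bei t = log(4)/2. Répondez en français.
En partant du jerk j(t) = 56·exp(2·t), nous prenons 3 intégrales. En intégrant le jerk et en utilisant la condition initiale a(0) = 28, nous obtenons a(t) = 28·exp(2·t). L'intégrale de l'accélération est la vitesse. En utilisant v(0) = 14, nous obtenons v(t) = 14·exp(2·t). L'intégrale de la vitesse est la position. En utilisant x(0) = 7, nous obtenons x(t) = 7·exp(2·t). En utilisant x(t) = 7·exp(2·t) et en substituant t = log(4)/2, nous trouvons x = 28.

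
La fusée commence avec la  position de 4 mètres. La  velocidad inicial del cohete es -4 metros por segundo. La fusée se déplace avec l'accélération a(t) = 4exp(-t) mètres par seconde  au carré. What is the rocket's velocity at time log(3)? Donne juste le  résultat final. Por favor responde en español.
La velocidad en t = log(3) es v = -4/3.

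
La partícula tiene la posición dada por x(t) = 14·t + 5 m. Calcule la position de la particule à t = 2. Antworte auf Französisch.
Nous avons la position x(t) = 14·t + 5. En substituant t = 2: x(2) = 33.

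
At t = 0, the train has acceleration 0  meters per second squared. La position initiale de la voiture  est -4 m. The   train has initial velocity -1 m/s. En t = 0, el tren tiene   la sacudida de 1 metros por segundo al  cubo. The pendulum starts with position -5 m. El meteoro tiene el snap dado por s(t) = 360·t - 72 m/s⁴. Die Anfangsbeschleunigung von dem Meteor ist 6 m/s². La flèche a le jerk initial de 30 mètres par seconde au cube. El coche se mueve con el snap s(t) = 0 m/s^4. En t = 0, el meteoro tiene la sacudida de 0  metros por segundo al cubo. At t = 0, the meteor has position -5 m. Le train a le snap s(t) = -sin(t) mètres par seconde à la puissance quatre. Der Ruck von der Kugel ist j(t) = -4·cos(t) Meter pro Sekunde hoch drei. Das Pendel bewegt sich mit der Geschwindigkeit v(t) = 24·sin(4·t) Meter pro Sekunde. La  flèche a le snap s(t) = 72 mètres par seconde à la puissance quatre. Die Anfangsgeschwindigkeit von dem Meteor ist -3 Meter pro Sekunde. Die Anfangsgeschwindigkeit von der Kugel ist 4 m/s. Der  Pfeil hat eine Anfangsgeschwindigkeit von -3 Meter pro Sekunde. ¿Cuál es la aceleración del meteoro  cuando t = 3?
Debemos encontrar la integral de nuestra ecuación del snap s(t) = 360·t - 72 2 veces. Integrando el snap y usando la condición inicial j(0) = 0, obtenemos j(t) = 36·t·(5·t - 2). Integrando la sacudida y usando la condición inicial a(0) = 6, obtenemos a(t) = 60·t^3 - 36·t^2 + 6. Tenemos la aceleración a(t) = 60·t^3 - 36·t^2 + 6. Sustituyendo t = 3: a(3) = 1302.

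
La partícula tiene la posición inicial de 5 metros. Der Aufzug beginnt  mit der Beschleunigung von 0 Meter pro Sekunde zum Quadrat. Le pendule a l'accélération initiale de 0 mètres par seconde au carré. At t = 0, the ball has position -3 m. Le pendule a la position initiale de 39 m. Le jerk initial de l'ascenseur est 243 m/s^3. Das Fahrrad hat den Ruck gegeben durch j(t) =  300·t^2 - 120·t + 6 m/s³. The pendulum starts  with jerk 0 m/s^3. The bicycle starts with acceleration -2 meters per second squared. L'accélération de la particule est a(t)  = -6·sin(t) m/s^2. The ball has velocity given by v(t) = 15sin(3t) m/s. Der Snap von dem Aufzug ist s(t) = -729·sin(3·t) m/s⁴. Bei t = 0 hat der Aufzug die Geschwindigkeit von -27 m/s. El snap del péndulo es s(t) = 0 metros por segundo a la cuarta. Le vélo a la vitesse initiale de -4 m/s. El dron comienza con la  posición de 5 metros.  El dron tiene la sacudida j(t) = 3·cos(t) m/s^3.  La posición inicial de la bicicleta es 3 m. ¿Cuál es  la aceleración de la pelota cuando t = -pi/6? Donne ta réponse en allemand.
Um dies zu lösen, müssen wir 1 Ableitung unserer Gleichung für die Geschwindigkeit v(t) = 15·sin(3·t) nehmen. Durch Ableiten von der Geschwindigkeit erhalten wir die Beschleunigung: a(t) = 45·cos(3·t). Wir haben die Beschleunigung a(t) = 45·cos(3·t). Durch Einsetzen von t = -pi/6: a(-pi/6) = 0.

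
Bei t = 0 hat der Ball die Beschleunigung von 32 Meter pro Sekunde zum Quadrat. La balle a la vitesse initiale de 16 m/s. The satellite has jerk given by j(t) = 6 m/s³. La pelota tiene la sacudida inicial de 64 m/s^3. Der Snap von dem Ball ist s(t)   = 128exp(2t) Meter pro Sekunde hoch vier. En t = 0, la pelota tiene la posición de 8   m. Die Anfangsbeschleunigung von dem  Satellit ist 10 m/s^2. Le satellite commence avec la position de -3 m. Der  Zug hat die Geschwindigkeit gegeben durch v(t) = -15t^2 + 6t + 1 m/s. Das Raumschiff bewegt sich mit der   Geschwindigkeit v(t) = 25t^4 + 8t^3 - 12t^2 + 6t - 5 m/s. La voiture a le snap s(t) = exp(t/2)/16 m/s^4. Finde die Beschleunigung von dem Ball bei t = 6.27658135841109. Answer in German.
Ausgehend von dem Snap s(t) = 128·exp(2·t), nehmen wir 2 Integrale. Durch Integration von dem Snap und Verwendung der Anfangsbedingung j(0) = 64, erhalten wir j(t) = 64·exp(2·t). Das Integral von dem Ruck ist die Beschleunigung. Mit a(0) = 32 erhalten wir a(t) = 32·exp(2·t). Wir haben die Beschleunigung a(t) = 32·exp(2·t). Durch Einsetzen von t = 6.27658135841109: a(6.27658135841109) = 9055642.65907262.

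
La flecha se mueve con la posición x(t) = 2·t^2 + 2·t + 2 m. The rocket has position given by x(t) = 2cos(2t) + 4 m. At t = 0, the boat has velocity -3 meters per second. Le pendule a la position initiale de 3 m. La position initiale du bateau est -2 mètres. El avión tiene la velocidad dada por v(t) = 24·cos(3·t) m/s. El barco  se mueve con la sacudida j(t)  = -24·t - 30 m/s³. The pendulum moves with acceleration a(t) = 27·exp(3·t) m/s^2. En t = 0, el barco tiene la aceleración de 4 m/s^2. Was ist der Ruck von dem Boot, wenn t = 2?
Wir haben den Ruck j(t) = -24·t - 30. Durch Einsetzen von t = 2: j(2) = -78.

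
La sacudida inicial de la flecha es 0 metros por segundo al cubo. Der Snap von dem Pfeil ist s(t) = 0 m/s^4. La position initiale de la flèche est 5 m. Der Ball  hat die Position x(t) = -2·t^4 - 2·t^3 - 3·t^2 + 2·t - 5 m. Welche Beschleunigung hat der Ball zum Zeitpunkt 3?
Ausgehend von der Position x(t) = -2·t^4 - 2·t^3 - 3·t^2 + 2·t - 5, nehmen wir 2 Ableitungen. Durch Ableiten von der Position erhalten wir die Geschwindigkeit: v(t) = -8·t^3 - 6·t^2 - 6·t + 2. Mit d/dt von v(t) finden wir a(t) = -24·t^2 - 12·t - 6. Mit a(t) = -24·t^2 - 12·t - 6 und Einsetzen von t = 3, finden wir a = -258.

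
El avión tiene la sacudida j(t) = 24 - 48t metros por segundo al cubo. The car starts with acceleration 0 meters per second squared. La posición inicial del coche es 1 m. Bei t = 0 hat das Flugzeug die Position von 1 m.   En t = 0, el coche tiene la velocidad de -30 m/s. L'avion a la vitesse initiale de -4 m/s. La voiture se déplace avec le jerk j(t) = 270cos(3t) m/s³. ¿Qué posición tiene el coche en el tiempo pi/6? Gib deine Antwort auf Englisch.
Starting from jerk j(t) = 270·cos(3·t), we take 3 integrals. Finding the integral of j(t) and using a(0) = 0: a(t) = 90·sin(3·t). Integrating acceleration and using the initial condition v(0) = -30, we get v(t) = -30·cos(3·t). Finding the antiderivative of v(t) and using x(0) = 1: x(t) = 1 - 10·sin(3·t). We have position x(t) = 1 - 10·sin(3·t). Substituting t = pi/6: x(pi/6) = -9.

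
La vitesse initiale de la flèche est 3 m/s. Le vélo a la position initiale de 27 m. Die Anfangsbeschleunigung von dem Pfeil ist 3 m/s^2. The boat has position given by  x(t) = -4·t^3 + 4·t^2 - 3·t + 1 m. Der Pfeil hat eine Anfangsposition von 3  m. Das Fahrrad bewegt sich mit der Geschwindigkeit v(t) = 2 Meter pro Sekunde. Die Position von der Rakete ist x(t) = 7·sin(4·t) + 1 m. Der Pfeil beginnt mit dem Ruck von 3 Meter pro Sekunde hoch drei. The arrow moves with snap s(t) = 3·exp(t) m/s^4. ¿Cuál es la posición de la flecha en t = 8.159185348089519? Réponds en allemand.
Wir müssen unsere Gleichung für den Snap s(t) = 3·exp(t) 4-mal integrieren. Das Integral von dem Snap ist der Ruck. Mit j(0) = 3 erhalten wir j(t) = 3·exp(t). Die Stammfunktion von dem Ruck, mit a(0) = 3, ergibt die Beschleunigung: a(t) = 3·exp(t). Mit ∫a(t)dt und Anwendung von v(0) = 3, finden wir v(t) = 3·exp(t). Durch Integration von der Geschwindigkeit und Verwendung der Anfangsbedingung x(0) = 3, erhalten wir x(t) = 3·exp(t). Aus der Gleichung für die Position x(t) = 3·exp(t), setzen wir t = 8.159185348089519 ein und erhalten x = 10486.0138795425.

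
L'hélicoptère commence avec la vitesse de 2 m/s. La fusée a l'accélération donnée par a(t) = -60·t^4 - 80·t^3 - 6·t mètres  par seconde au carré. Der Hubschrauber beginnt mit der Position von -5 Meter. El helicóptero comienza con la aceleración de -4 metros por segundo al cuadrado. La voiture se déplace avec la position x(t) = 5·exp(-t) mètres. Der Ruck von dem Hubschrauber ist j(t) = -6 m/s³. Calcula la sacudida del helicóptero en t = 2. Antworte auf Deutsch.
Wir haben den Ruck j(t) = -6. Durch Einsetzen von t = 2: j(2) = -6.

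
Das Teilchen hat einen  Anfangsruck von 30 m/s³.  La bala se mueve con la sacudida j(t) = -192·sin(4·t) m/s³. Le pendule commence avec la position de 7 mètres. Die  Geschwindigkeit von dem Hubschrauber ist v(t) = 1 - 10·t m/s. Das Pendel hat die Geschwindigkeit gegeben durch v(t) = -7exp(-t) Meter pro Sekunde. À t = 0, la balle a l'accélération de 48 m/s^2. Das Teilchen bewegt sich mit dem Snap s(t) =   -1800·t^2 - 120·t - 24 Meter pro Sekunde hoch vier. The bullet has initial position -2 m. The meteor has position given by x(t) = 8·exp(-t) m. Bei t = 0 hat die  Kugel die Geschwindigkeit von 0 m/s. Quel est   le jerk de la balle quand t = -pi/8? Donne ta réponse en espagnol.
De la ecuación de la sacudida j(t) = -192·sin(4·t), sustituimos t = -pi/8 para obtener j = 192.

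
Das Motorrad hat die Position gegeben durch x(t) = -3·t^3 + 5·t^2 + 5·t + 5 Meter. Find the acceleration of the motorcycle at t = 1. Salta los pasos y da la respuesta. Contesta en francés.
a(1) = -8.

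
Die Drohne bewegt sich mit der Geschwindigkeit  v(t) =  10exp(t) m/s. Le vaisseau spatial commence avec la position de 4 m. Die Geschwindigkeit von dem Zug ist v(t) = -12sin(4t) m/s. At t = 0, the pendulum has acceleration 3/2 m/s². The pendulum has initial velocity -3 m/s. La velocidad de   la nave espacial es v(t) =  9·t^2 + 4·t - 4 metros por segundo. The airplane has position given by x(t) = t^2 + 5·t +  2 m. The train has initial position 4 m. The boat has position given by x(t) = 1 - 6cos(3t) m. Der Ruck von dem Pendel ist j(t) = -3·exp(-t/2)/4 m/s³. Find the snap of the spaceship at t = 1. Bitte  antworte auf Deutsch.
Ausgehend von der Geschwindigkeit v(t) = 9·t^2 + 4·t - 4, nehmen wir 3 Ableitungen. Durch Ableiten von der Geschwindigkeit erhalten wir die Beschleunigung: a(t) = 18·t + 4. Die Ableitung von der Beschleunigung ergibt den Ruck: j(t) = 18. Durch Ableiten von dem Ruck erhalten wir den Snap: s(t) = 0. Aus der Gleichung für den Snap s(t) = 0, setzen wir t = 1 ein und erhalten s = 0.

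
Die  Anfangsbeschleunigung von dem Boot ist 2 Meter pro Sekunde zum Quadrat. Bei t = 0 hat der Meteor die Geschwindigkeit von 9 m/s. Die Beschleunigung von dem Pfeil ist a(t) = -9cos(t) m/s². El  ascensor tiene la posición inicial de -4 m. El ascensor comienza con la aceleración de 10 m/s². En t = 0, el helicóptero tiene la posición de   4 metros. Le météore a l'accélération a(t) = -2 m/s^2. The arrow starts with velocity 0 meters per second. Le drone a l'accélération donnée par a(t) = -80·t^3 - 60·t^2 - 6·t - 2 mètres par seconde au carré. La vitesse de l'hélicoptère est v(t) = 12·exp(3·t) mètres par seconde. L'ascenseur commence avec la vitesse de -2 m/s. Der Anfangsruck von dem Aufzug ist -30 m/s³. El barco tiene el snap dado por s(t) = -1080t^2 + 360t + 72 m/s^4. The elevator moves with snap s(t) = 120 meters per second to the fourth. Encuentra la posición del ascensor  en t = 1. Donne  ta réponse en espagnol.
Debemos encontrar la antiderivada de nuestra ecuación del snap s(t) = 120 4 veces. La integral del snap es la sacudida. Usando j(0) = -30, obtenemos j(t) = 120·t - 30. La antiderivada de la sacudida es la aceleración. Usando a(0) = 10, obtenemos a(t) = 60·t^2 - 30·t + 10. Integrando la aceleración y usando la condición inicial v(0) = -2, obtenemos v(t) = 20·t^3 - 15·t^2 + 10·t - 2. La antiderivada de la velocidad, con x(0) = -4, da la posición: x(t) = 5·t^4 - 5·t^3 + 5·t^2 - 2·t - 4. De la ecuación de la posición x(t) = 5·t^4 - 5·t^3 + 5·t^2 - 2·t - 4, sustituimos t = 1 para obtener x = -1.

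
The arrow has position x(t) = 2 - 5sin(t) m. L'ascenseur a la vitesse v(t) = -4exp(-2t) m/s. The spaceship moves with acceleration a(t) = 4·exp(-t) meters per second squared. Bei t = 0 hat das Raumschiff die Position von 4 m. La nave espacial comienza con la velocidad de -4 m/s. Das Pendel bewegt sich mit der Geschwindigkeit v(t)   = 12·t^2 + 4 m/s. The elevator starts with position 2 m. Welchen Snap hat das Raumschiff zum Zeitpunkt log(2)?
Ausgehend von der Beschleunigung a(t) = 4·exp(-t), nehmen wir 2 Ableitungen. Die Ableitung von der Beschleunigung ergibt den Ruck: j(t) = -4·exp(-t). Mit d/dt von j(t) finden wir s(t) = 4·exp(-t). Wir haben den Snap s(t) = 4·exp(-t). Durch Einsetzen von t = log(2): s(log(2)) = 2.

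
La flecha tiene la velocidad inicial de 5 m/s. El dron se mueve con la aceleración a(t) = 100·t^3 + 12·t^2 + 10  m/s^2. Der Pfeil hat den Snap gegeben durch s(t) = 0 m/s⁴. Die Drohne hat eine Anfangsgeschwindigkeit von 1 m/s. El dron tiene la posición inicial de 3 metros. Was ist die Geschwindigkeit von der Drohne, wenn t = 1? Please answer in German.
Wir müssen unsere Gleichung für die Beschleunigung a(t) = 100·t^3 + 12·t^2 + 10 1-mal integrieren. Die Stammfunktion von der Beschleunigung, mit v(0) = 1, ergibt die Geschwindigkeit: v(t) = 25·t^4 + 4·t^3 + 10·t + 1. Mit v(t) = 25·t^4 + 4·t^3 + 10·t + 1 und Einsetzen von t = 1, finden wir v = 40.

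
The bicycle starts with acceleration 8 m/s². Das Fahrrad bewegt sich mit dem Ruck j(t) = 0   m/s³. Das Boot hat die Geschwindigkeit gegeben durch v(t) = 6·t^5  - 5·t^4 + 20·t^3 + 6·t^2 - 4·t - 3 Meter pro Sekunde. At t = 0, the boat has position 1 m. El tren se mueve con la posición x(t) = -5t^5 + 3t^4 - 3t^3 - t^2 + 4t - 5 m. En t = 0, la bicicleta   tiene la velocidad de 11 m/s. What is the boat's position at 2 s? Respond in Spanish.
Debemos encontrar la integral de nuestra ecuación de la velocidad v(t) = 6·t^5 - 5·t^4 + 20·t^3 + 6·t^2 - 4·t - 3 1 vez. Integrando la velocidad y usando la condición inicial x(0) = 1, obtenemos x(t) = t^6 - t^5 + 5·t^4 + 2·t^3 - 2·t^2 - 3·t + 1. De la ecuación de la posición x(t) = t^6 - t^5 + 5·t^4 + 2·t^3 - 2·t^2 - 3·t + 1, sustituimos t = 2 para obtener x = 115.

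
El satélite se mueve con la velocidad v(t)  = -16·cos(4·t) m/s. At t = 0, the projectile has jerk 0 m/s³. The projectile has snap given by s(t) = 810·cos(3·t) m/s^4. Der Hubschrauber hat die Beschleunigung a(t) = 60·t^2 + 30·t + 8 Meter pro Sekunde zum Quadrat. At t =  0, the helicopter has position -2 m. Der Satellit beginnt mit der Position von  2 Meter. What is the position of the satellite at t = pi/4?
To solve this, we need to take 1 antiderivative of our velocity equation v(t) = -16·cos(4·t). Finding the antiderivative of v(t) and using x(0) = 2: x(t) = 2 - 4·sin(4·t). We have position x(t) = 2 - 4·sin(4·t). Substituting t = pi/4: x(pi/4) = 2.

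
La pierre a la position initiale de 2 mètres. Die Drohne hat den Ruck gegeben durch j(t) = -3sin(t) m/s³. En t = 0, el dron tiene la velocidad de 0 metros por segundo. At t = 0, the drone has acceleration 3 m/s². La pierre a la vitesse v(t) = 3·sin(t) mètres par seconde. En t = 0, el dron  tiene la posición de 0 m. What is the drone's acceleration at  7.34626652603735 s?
We must find the integral of our jerk equation j(t) = -3·sin(t) 1 time. The integral of jerk, with a(0) = 3, gives acceleration: a(t) = 3·cos(t). Using a(t) = 3·cos(t) and substituting t = 7.34626652603735, we find a = 1.45854554189682.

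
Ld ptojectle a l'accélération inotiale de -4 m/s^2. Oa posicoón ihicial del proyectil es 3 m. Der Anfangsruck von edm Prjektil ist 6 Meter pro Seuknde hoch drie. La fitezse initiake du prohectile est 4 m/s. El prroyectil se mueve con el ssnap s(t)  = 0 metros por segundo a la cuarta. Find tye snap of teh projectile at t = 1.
We have snap s(t) = 0. Substituting t = 1: s(1) = 0.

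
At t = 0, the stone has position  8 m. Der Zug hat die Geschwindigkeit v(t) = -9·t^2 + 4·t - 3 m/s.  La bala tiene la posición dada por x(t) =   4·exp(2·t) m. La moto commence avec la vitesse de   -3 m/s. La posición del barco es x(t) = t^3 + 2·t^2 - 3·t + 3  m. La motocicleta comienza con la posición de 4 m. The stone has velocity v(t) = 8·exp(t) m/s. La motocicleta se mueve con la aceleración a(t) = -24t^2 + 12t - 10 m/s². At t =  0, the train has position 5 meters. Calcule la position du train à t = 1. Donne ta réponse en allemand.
Wir müssen das Integral unserer Gleichung für die Geschwindigkeit v(t) = -9·t^2 + 4·t - 3 1-mal finden. Durch Integration von der Geschwindigkeit und Verwendung der Anfangsbedingung x(0) = 5, erhalten wir x(t) = -3·t^3 + 2·t^2 - 3·t + 5. Wir haben die Position x(t) = -3·t^3 + 2·t^2 - 3·t + 5. Durch Einsetzen von t = 1: x(1) = 1.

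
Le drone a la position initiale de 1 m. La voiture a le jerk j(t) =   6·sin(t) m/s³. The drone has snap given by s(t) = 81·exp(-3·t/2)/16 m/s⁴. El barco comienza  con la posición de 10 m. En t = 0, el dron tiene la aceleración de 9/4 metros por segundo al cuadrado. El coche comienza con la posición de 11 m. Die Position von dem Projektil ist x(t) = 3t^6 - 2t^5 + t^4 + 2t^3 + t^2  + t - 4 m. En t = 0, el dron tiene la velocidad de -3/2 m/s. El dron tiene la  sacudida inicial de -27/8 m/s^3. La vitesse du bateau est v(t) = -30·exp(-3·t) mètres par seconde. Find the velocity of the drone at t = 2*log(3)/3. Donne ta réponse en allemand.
Wir müssen die Stammfunktion unserer Gleichung für den Snap s(t) = 81·exp(-3·t/2)/16 3-mal finden. Durch Integration von dem Snap und Verwendung der Anfangsbedingung j(0) = -27/8, erhalten wir j(t) = -27·exp(-3·t/2)/8. Mit ∫j(t)dt und Anwendung von a(0) = 9/4, finden wir a(t) = 9·exp(-3·t/2)/4. Durch Integration von der Beschleunigung und Verwendung der Anfangsbedingung v(0) = -3/2, erhalten wir v(t) = -3·exp(-3·t/2)/2. Wir haben die Geschwindigkeit v(t) = -3·exp(-3·t/2)/2. Durch Einsetzen von t = 2*log(3)/3: v(2*log(3)/3) = -1/2.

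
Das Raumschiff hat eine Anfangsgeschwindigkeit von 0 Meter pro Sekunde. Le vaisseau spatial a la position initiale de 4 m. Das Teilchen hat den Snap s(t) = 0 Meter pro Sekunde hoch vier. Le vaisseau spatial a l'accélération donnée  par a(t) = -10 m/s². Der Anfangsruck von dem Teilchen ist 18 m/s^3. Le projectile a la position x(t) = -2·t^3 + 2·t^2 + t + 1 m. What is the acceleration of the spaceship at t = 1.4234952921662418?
From the given acceleration equation a(t) = -10, we substitute t = 1.4234952921662418 to get a = -10.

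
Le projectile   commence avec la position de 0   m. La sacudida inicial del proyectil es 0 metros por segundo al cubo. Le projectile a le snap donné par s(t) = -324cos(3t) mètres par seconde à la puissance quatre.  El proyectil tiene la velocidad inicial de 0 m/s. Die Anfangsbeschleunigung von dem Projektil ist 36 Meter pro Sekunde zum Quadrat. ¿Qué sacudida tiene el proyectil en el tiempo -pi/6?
Necesitamos integrar nuestra ecuación del snap s(t) = -324·cos(3·t) 1 vez. La integral del snap es la sacudida. Usando j(0) = 0, obtenemos j(t) = -108·sin(3·t). Usando j(t) = -108·sin(3·t) y sustituyendo t = -pi/6, encontramos j = 108.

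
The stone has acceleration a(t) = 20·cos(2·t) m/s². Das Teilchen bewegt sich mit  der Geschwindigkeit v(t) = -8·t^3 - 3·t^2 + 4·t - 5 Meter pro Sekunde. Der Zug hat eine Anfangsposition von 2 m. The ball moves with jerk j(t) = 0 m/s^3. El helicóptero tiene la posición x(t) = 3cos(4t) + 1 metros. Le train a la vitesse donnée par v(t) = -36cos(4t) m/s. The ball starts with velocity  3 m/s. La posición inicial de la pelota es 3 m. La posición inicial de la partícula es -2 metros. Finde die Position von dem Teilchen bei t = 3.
Ausgehend von der Geschwindigkeit v(t) = -8·t^3 - 3·t^2 + 4·t - 5, nehmen wir 1 Stammfunktion. Das Integral von der Geschwindigkeit ist die Position. Mit x(0) = -2 erhalten wir x(t) = -2·t^4 - t^3 + 2·t^2 - 5·t - 2. Aus der Gleichung für die Position x(t) = -2·t^4 - t^3 + 2·t^2 - 5·t - 2, setzen wir t = 3 ein und erhalten x = -188.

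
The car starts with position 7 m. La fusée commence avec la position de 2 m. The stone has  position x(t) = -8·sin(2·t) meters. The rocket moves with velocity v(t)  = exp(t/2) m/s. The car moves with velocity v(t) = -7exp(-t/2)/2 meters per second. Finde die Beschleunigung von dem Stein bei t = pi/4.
Um dies zu lösen, müssen wir 2 Ableitungen unserer Gleichung für die Position x(t) = -8·sin(2·t) nehmen. Durch Ableiten von der Position erhalten wir die Geschwindigkeit: v(t) = -16·cos(2·t). Mit d/dt von v(t) finden wir a(t) = 32·sin(2·t). Mit a(t) = 32·sin(2·t) und Einsetzen von t = pi/4, finden wir a = 32.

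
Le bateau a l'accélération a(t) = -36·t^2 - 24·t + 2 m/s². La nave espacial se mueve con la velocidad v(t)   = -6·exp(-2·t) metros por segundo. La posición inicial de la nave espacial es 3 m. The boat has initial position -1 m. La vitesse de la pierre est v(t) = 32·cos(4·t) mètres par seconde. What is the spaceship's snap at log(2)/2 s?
We must differentiate our velocity equation v(t) = -6·exp(-2·t) 3 times. The derivative of velocity gives acceleration: a(t) = 12·exp(-2·t). Taking d/dt of a(t), we find j(t) = -24·exp(-2·t). Taking d/dt of j(t), we find s(t) = 48·exp(-2·t). We have snap s(t) = 48·exp(-2·t). Substituting t = log(2)/2: s(log(2)/2) = 24.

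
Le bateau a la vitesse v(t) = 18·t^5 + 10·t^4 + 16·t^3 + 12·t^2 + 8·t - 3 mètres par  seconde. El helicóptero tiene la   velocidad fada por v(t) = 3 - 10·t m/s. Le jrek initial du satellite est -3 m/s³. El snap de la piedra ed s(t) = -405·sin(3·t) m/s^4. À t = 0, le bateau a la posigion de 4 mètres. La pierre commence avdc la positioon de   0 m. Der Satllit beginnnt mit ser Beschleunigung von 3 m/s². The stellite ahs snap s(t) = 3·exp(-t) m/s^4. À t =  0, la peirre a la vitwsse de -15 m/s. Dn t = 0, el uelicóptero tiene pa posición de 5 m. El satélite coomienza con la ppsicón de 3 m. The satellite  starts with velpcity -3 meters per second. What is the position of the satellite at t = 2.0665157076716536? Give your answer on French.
Nous devons intégrer notre équation du snap s(t) = 3·exp(-t) 4 fois. En prenant ∫s(t)dt et en appliquant j(0) = -3, nous trouvons j(t) = -3·exp(-t). La primitive du jerk, avec a(0) = 3, donne l'accélération: a(t) = 3·exp(-t). En prenant ∫a(t)dt et en appliquant v(0) = -3, nous trouvons v(t) = -3·exp(-t). L'intégrale de la vitesse, avec x(0) = 3, donne la position: x(t) = 3·exp(-t). En utilisant x(t) = 3·exp(-t) et en substituant t = 2.0665157076716536, nous trouvons x = 0.379878650138266.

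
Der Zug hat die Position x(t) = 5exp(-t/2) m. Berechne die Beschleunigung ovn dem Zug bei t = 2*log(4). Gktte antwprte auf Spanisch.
Partiendo de la posición x(t) = 5·exp(-t/2), tomamos 2 derivadas. Tomando d/dt de x(t), encontramos v(t) = -5·exp(-t/2)/2. Derivando la velocidad, obtenemos la aceleración: a(t) = 5·exp(-t/2)/4. Usando a(t) = 5·exp(-t/2)/4 y sustituyendo t = 2*log(4), encontramos a = 5/16.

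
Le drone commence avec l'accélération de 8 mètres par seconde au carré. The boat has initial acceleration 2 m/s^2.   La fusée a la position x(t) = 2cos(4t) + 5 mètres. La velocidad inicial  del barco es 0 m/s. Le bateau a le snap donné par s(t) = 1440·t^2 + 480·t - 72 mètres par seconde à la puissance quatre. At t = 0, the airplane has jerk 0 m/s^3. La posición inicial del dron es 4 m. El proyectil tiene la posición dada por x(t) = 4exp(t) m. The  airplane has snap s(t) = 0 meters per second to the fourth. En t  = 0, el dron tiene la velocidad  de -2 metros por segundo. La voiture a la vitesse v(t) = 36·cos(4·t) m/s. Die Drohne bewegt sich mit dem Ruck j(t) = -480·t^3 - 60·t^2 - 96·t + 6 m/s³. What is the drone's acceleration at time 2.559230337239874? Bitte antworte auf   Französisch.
Nous devons trouver la primitive de notre équation du jerk j(t) = -480·t^3 - 60·t^2 - 96·t + 6 1 fois. La primitive du jerk, avec a(0) = 8, donne l'accélération: a(t) = -120·t^4 - 20·t^3 - 48·t^2 + 6·t + 8. De l'équation de l'accélération a(t) = -120·t^4 - 20·t^3 - 48·t^2 + 6·t + 8, nous substituons t = 2.559230337239874 pour obtenir a = -5774.03546798310.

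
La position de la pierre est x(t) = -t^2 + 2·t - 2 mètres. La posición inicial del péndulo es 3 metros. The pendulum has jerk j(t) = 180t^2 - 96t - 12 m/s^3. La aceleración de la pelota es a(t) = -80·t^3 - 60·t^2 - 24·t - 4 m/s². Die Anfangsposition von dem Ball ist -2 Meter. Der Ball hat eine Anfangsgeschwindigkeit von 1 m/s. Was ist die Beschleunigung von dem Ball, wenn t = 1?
Aus der Gleichung für die Beschleunigung a(t) = -80·t^3 - 60·t^2 - 24·t - 4, setzen wir t = 1 ein und erhalten a = -168.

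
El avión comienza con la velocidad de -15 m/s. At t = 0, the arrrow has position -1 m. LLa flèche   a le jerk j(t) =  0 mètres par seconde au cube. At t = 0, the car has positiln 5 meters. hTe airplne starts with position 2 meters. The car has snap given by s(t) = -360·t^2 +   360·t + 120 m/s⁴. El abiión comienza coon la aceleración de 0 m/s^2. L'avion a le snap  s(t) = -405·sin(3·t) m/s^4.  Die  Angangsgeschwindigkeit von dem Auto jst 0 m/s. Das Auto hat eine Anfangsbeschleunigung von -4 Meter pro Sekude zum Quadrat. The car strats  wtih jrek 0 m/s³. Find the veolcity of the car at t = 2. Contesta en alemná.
Wir müssen unsere Gleichung für den Snap s(t) = -360·t^2 + 360·t + 120 3-mal integrieren. Das Integral von dem Snap, mit j(0) = 0, ergibt den Ruck: j(t) = 60·t·(-2·t^2 + 3·t + 2). Das Integral von dem Ruck ist die Beschleunigung. Mit a(0) = -4 erhalten wir a(t) = -30·t^4 + 60·t^3 + 60·t^2 - 4. Durch Integration von der Beschleunigung und Verwendung der Anfangsbedingung v(0) = 0, erhalten wir v(t) = t·(-6·t^4 + 15·t^3 + 20·t^2 - 4). Aus der Gleichung für die Geschwindigkeit v(t) = t·(-6·t^4 + 15·t^3 + 20·t^2 - 4), setzen wir t = 2 ein und erhalten v = 200.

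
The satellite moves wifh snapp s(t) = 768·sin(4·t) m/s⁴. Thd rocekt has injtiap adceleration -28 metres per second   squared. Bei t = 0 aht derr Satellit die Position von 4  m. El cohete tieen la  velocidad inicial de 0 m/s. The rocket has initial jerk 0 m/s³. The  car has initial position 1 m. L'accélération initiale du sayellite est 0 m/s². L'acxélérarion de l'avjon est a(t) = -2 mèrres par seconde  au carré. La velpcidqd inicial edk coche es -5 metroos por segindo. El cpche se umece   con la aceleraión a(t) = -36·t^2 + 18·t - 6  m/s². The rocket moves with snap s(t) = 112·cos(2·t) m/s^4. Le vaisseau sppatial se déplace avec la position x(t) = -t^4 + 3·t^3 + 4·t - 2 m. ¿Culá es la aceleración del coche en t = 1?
Usando a(t) = -36·t^2 + 18·t - 6 y sustituyendo t = 1, encontramos a = -24.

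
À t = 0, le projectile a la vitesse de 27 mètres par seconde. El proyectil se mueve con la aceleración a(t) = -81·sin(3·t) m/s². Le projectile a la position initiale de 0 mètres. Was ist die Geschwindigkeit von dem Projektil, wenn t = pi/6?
Ausgehend von der Beschleunigung a(t) = -81·sin(3·t), nehmen wir 1 Stammfunktion. Durch Integration von der Beschleunigung und Verwendung der Anfangsbedingung v(0) = 27, erhalten wir v(t) = 27·cos(3·t). Wir haben die Geschwindigkeit v(t) = 27·cos(3·t). Durch Einsetzen von t = pi/6: v(pi/6) = 0.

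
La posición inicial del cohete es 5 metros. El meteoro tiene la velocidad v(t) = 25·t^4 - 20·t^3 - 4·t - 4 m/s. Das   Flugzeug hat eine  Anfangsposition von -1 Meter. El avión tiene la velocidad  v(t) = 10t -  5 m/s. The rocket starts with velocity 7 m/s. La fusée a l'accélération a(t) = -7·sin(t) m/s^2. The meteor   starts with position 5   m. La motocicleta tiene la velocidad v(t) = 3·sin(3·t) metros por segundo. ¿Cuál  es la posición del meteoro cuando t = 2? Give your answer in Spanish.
Necesitamos integrar nuestra ecuación de la velocidad v(t) = 25·t^4 - 20·t^3 - 4·t - 4 1 vez. Tomando ∫v(t)dt y aplicando x(0) = 5, encontramos x(t) = 5·t^5 - 5·t^4 - 2·t^2 - 4·t + 5. De la ecuación de la posición x(t) = 5·t^5 - 5·t^4 - 2·t^2 - 4·t + 5, sustituimos t = 2 para obtener x = 69.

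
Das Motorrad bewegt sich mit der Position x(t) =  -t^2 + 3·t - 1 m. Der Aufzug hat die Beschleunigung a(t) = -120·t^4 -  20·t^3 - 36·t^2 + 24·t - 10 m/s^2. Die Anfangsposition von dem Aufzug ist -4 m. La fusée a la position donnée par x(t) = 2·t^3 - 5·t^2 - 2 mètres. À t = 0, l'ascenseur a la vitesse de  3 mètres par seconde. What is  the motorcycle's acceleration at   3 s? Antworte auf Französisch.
Pour résoudre ceci, nous devons prendre 2 dérivées de notre équation de la position x(t) = -t^2 + 3·t - 1. La dérivée de la position donne la vitesse: v(t) = 3 - 2·t. La dérivée de la vitesse donne l'accélération: a(t) = -2. En utilisant a(t) = -2 et en substituant t = 3, nous trouvons a = -2.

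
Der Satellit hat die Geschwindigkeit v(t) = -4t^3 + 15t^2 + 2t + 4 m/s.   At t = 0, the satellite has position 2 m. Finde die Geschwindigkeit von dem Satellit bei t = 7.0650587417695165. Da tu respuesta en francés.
De l'équation de la vitesse v(t) = -4·t^3 + 15·t^2 + 2·t + 4, nous substituons t = 7.0650587417695165 pour obtenir v = -643.755240538002.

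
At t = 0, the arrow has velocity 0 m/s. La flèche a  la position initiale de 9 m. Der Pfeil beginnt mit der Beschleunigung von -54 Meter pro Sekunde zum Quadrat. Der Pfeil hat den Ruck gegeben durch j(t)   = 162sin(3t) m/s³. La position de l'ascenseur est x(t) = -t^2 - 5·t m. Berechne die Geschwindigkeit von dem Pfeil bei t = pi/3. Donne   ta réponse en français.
Pour résoudre ceci, nous devons prendre 2 primitives de notre équation du jerk j(t) = 162·sin(3·t). L'intégrale du jerk, avec a(0) = -54, donne l'accélération: a(t) = -54·cos(3·t). En prenant ∫a(t)dt et en appliquant v(0) = 0, nous trouvons v(t) = -18·sin(3·t). Nous avons la vitesse v(t) = -18·sin(3·t). En substituant t = pi/3: v(pi/3) = 0.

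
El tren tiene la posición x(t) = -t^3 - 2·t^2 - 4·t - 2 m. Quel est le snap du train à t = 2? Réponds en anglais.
Starting from position x(t) = -t^3 - 2·t^2 - 4·t - 2, we take 4 derivatives. The derivative of position gives velocity: v(t) = -3·t^2 - 4·t - 4. Differentiating velocity, we get acceleration: a(t) = -6·t - 4. The derivative of acceleration gives jerk: j(t) = -6. Differentiating jerk, we get snap: s(t) = 0. Using s(t) = 0 and substituting t = 2, we find s = 0.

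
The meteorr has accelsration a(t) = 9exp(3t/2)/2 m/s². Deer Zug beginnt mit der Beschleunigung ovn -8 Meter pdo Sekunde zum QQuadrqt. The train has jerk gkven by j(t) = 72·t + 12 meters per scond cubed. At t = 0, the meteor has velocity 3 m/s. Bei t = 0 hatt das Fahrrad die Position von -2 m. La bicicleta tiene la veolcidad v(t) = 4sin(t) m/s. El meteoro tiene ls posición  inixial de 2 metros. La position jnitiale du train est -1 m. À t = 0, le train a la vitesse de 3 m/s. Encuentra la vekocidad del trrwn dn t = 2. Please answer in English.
We must find the integral of our jerk equation j(t) = 72·t + 12 2 times. Taking ∫j(t)dt and applying a(0) = -8, we find a(t) = 36·t^2 + 12·t - 8. The antiderivative of acceleration, with v(0) = 3, gives velocity: v(t) = 12·t^3 + 6·t^2 - 8·t + 3. We have velocity v(t) = 12·t^3 + 6·t^2 - 8·t + 3. Substituting t = 2: v(2) = 107.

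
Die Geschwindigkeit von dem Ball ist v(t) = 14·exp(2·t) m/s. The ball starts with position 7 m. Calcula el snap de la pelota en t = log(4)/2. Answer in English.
Starting from velocity v(t) = 14·exp(2·t), we take 3 derivatives. The derivative of velocity gives acceleration: a(t) = 28·exp(2·t). Differentiating acceleration, we get jerk: j(t) = 56·exp(2·t). Taking d/dt of j(t), we find s(t) = 112·exp(2·t). Using s(t) = 112·exp(2·t) and substituting t = log(4)/2, we find s = 448.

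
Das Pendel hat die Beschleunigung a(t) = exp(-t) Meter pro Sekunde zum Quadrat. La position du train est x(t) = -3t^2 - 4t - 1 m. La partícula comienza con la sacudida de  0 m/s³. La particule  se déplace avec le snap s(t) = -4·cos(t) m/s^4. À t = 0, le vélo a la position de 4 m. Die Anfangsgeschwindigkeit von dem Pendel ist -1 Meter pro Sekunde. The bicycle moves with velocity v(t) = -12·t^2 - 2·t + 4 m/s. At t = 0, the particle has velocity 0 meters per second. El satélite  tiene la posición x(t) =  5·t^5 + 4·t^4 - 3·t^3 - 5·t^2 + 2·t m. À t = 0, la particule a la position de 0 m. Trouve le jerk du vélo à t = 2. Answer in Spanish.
Partiendo de la velocidad v(t) = -12·t^2 - 2·t + 4, tomamos 2 derivadas. La derivada de la velocidad da la aceleración: a(t) = -24·t - 2. Tomando d/dt de a(t), encontramos j(t) = -24. Usando j(t) = -24 y sustituyendo t = 2, encontramos j = -24.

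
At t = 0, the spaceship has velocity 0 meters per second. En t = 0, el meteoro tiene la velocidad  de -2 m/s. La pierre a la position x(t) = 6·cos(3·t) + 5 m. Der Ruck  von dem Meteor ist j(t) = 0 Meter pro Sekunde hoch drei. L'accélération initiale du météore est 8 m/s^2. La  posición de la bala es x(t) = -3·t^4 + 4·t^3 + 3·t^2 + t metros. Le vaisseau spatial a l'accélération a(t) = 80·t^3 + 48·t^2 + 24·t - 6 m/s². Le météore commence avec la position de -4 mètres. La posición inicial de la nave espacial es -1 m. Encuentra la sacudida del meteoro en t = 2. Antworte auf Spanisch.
Usando j(t) = 0 y sustituyendo t = 2, encontramos j = 0.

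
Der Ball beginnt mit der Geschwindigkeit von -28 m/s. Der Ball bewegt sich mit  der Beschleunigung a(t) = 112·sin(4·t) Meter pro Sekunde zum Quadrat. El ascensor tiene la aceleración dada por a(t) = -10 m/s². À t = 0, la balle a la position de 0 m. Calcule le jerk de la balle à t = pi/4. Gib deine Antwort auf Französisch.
Nous devons dériver notre équation de l'accélération a(t) = 112·sin(4·t) 1 fois. En prenant d/dt de a(t), nous trouvons j(t) = 448·cos(4·t). En utilisant j(t) = 448·cos(4·t) et en substituant t = pi/4, nous trouvons j = -448.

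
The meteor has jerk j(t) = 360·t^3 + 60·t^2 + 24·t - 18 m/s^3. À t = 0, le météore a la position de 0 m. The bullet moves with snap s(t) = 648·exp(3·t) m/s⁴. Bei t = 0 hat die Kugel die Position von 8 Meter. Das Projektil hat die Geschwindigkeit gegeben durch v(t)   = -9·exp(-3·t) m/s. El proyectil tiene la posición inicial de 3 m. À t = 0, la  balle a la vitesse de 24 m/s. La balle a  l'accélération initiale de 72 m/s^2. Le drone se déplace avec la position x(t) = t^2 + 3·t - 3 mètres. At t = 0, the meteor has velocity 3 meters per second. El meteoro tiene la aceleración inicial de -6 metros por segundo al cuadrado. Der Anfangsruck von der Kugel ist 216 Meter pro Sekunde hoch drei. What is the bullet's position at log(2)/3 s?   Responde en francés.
Nous devons intégrer notre équation du snap s(t) = 648·exp(3·t) 4 fois. En prenant ∫s(t)dt et en appliquant j(0) = 216, nous trouvons j(t) = 216·exp(3·t). En intégrant le jerk et en utilisant la condition initiale a(0) = 72, nous obtenons a(t) = 72·exp(3·t). En prenant ∫a(t)dt et en appliquant v(0) = 24, nous trouvons v(t) = 24·exp(3·t). La primitive de la vitesse, avec x(0) = 8, donne la position: x(t) = 8·exp(3·t). En utilisant x(t) = 8·exp(3·t) et en substituant t = log(2)/3, nous trouvons x = 16.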